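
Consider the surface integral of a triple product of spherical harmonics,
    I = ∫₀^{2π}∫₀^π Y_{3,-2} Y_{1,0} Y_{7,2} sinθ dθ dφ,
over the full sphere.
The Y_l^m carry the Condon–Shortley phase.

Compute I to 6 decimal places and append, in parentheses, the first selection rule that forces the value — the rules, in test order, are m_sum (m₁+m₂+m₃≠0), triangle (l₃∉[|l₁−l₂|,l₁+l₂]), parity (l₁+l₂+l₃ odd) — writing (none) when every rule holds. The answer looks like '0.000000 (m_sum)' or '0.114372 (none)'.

triangle: need 2≤l₃≤4, have 7; I=0

0.000000 (triangle)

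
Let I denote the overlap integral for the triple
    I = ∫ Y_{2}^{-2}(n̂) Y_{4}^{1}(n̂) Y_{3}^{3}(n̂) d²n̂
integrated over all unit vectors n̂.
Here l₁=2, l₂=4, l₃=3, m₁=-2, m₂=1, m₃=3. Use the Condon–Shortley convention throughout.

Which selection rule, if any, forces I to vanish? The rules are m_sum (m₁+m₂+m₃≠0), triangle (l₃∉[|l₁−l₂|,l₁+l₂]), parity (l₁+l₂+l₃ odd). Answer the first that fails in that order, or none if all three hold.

m_sum

Σmᵢ = 2  ✗
l₃∈[|l₁−l₂|,l₁+l₂]=[2,6], have l₃=3
Σlᵢ = 9 ⇒ odd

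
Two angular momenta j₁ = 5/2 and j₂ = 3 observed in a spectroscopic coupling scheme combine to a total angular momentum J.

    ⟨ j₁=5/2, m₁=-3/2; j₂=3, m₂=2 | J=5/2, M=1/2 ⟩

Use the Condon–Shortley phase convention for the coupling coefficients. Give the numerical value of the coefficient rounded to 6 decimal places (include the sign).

-0.267261

j₁+j₂−J=3  J+j₁−j₂=2  J−j₁+j₂=3  j₁+j₂+J+1=9
(j₁±m₁, j₂±m₂, J±M) = (1,4,5,1,3,2)
P² = 288/7
sum k=2..3:
  [2] +1/24 = 1/24
  [3] −1/12 = -1/12
S = -1/24
C² = P²·S² = 1/14 ; C = -0.267261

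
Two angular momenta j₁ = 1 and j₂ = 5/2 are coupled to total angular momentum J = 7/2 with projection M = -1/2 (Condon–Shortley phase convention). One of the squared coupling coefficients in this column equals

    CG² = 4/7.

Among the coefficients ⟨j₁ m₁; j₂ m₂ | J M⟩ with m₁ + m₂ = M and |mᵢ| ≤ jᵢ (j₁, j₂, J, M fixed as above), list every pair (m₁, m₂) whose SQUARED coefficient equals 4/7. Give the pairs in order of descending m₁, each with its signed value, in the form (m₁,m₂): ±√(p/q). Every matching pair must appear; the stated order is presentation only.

Admissible pairs with m₁+m₂ = M = -1/2: (-1,1/2), (0,-1/2), (1,-3/2)
  (m₁,m₂)=(1,-3/2): CG² = 1/7, CG = +√(1/7)
  (m₁,m₂)=(0,-1/2): CG² = 4/7, CG = +√(4/7)   ← matches the target
  (m₁,m₂)=(-1,1/2): CG² = 2/7, CG = +√(2/7)
Pairs with CG² = 4/7: (0,-1/2): +√(4/7)

(0,-1/2): +√(4/7)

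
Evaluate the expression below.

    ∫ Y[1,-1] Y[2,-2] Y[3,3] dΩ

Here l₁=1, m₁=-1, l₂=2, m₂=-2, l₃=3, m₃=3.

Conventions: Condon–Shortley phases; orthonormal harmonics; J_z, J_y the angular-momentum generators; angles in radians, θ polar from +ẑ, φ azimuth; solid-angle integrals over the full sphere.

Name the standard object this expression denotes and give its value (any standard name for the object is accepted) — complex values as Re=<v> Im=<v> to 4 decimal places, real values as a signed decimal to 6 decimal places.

This is a Gaunt coefficient — the integral of a triple product of spherical harmonics over the sphere.
Rules hold: Σm=0, L=6 even, 1≤3≤3.
N = 3·5·7 = 105
Δ = 0!·2!·4!/7! = 1/105
Racah Σ t=0..0: t=0:+1/4 = 1/4
⇒ 3j(1 2 3; 0 0 0)² = 3/35, sgn -1
Racah Σ t=0..0: t=0:+1/48 = 1/48
⇒ 3j(1 2 3; -1 -2 3)² = 1/7, sgn +1
4πI² = N·(3j₀)²·(3jₘ)² = 9/7
I = -1·√(1.28571/4π) = -0.31986543

Gaunt coefficient, -0.319865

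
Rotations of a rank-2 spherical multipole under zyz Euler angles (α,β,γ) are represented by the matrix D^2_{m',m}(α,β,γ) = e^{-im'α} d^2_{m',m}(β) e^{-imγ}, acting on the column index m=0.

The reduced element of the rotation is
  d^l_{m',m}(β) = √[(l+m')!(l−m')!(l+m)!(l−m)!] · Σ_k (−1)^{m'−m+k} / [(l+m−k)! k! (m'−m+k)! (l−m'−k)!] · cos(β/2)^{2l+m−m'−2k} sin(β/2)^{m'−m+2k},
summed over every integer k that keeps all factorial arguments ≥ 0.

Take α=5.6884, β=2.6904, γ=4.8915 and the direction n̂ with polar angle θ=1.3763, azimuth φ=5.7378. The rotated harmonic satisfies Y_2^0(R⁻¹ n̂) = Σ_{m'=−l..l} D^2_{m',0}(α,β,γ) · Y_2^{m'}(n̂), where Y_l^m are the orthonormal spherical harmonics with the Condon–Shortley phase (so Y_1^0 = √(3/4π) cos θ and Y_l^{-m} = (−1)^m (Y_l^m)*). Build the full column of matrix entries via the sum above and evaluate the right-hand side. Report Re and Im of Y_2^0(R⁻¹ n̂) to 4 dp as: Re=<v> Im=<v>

Re=-0.2547 Im=0.0000

Need the full column D^2_{m',0} for m'=−2..2 at α=5.6884, β=2.6904, γ=4.8915.
cos(β/2)=0.223688, sin(β/2)=0.974661
d^2_{-2,0}: single k=2 term ⇒ +0.116430;  D = +0.043319-0.108072i
d^2_{-1,0}: k∈[1..2] ⇒ +0.026721 -0.507316 = -0.480594;  D = -0.398061+0.269292i
d^2_{0,0}: k∈[0..2] ⇒ +0.002504 -0.190130 +0.902431 = +0.714805;  D = +0.714805+0.000000i
d^2_{1,0}: k∈[0..1] ⇒ -0.026721 +0.507316 = +0.480594;  D = +0.398061+0.269292i
d^2_{2,0}: single k=0 term ⇒ +0.116430;  D = +0.043319+0.108072i
Y_2^{m'}(θ=1.3763,φ=5.7378) and Σ D·Y over m':
  (+0.0433-0.1081i)·(+0.1717+0.3298i)  (-0.3981+0.2693i)·(+0.1252+0.0760i)  (+0.7148+0.0000i)·(-0.2800+0.0000i)  (+0.3981+0.2693i)·(-0.1252+0.0760i)  (+0.0433+0.1081i)·(+0.1717-0.3298i)
Y_2^0(R⁻¹ n̂) = -0.254653+0.000000i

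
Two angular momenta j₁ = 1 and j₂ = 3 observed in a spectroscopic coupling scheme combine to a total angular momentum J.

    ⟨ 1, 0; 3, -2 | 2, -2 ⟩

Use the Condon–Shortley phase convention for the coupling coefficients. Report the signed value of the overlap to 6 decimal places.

-0.487950

j₁+j₂−J=2  J+j₁−j₂=0  J−j₁+j₂=4  j₁+j₂+J+1=7
(j₁±m₁, j₂±m₂, J±M) = (1,1,1,5,0,4)
P² = 960/7
sum k=1..1:
  [1] −1/24 = -1/24
S = -1/24
C² = P²·S² = 5/21 ; C = -0.487950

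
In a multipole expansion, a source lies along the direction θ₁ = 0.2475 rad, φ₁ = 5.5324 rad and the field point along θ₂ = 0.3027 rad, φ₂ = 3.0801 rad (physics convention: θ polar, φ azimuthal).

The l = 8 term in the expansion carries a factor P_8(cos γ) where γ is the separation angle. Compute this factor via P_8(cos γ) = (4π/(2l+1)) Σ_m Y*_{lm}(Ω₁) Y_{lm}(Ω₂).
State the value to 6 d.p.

Addition theorem: P_8(cos γ) = (4π/17) Σ_m Y*_{lm}(Ω₁) Y_{lm}(Ω₂), m = −8…8:
  m=-8: Y*=0.00001 + 0.00000j  Y=0.00003 + 0.00002j  product 0.00000 + 0.00000j
  m=-7: Y*=0.00005 + 0.00009j  Y=-0.00037 - 0.00017j  product -0.00000 - 0.00000j
  m=-6: Y*=-0.00022 + 0.00104j  Y=0.00312 + 0.00121j  product -0.00000 + 0.00000j
  m=-5: Y*=-0.00632 + 0.00444j  Y=-0.01858 - 0.00590j  product 0.00014 - 0.00005j
  m=-4: Y*=-0.04102 - 0.00572j  Y=0.08102 + 0.02034j  product -0.00321 - 0.00130j
  m=-3: Y*=-0.10213 - 0.12589j  Y=-0.25374 - 0.04735j  product 0.01995 + 0.03678j
  m=-2: Y*=0.03004 - 0.43328j  Y=0.52677 + 0.06511j  product 0.04404 - 0.22628j
  m=-1: Y*=0.48575 - 0.45324j  Y=-0.56086 - 0.03453j  product -0.28809 + 0.23743j
  m=+0: Y*=0.19148 + 0.00000j  Y=-0.09925 + 0.00000j  product -0.01900 + 0.00000j
  m=+1: Y*=-0.48575 - 0.45324j  Y=0.56086 - 0.03453j  product -0.28809 - 0.23743j
  m=+2: Y*=0.03004 + 0.43328j  Y=0.52677 - 0.06511j  product 0.04404 + 0.22628j
  m=+3: Y*=0.10213 - 0.12589j  Y=0.25374 - 0.04735j  product 0.01995 - 0.03678j
  m=+4: Y*=-0.04102 + 0.00572j  Y=0.08102 - 0.02034j  product -0.00321 + 0.00130j
  m=+5: Y*=0.00632 + 0.00444j  Y=0.01858 - 0.00590j  product 0.00014 + 0.00005j
  m=+6: Y*=-0.00022 - 0.00104j  Y=0.00312 - 0.00121j  product -0.00000 - 0.00000j
  m=+7: Y*=-0.00005 + 0.00009j  Y=0.00037 - 0.00017j  product -0.00000 + 0.00000j
  m=+8: Y*=0.00001 - 0.00000j  Y=0.00003 - 0.00002j  product 0.00000 - 0.00000j
Accumulated sum -0.47334 + 0.00000j; after 4π/(2l+1) scaling, -0.34989 + 0.00000j ⇒ P_8 = -0.349892

-0.349892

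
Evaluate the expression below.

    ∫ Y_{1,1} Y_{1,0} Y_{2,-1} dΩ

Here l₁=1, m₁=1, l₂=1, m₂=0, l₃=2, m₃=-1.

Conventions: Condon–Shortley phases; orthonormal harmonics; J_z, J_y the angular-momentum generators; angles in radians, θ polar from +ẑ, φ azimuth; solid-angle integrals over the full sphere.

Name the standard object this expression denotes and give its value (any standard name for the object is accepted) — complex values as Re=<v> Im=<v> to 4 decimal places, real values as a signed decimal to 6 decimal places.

Gaunt coefficient, -0.218510

This is a Gaunt coefficient — the integral of a triple product of spherical harmonics over the sphere.
Checks pass: Σm=0; 4 even; l₃=2∈[0,2].
(2·1+1)(2·1+1)(2·2+1) = 45
Δ: 0! 2! 2! / 5! → 1/30
sum: t=0:+1/1 = 1/1
3j²(1 1 2; 0 0 0) = Δ·Π!·Σ² = 2/15  (sign +1)
sum: t=0:+1/2 = 1/2
3j²(1 1 2; 1 0 -1) = Δ·Π!·Σ² = 1/10  (sign -1)
combine: 4πI² = 45·2/15·1/10 = 3/5
take √, sign -1: I = -0.21850969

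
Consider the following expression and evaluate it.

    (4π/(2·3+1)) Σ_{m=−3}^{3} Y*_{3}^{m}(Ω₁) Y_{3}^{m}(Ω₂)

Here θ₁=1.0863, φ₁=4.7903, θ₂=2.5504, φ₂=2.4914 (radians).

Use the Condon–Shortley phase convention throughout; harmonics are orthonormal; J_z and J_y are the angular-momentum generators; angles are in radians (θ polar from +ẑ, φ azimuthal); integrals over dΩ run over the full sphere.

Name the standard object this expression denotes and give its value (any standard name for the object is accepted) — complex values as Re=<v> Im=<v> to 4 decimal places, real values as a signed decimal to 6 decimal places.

This sum is the spherical-harmonic addition theorem: it equals the Legendre polynomial P_l(cos γ) of the angle γ between the two directions.
Expand P_3 via completeness: Σ_{m} conj(Y_{3,m}) at Ω₁ times Y_{3,m} at Ω₂ —
  [-3]  conj(Y_{3,-3})(Ω₁) = -0.066961+0.281250i ; Y_{3,-3}(Ω₂) = +0.026779-0.067089i ; Δ = +0.017076+0.012024i
  [-2]  conj(Y_{3,-2})(Ω₁) = -0.368225-0.057847i ; Y_{3,-2}(Ω₂) = -0.070412-0.254010i ; Δ = +0.011234+0.097606i
  [-1]  conj(Y_{3,-1})(Ω₁) = +0.001885-0.024142i ; Y_{3,-1}(Ω₂) = -0.350806-0.266791i ; Δ = -0.007102+0.007966i
  [+0]  conj(Y_{3,0})(Ω₁) = -0.332906-0.000000i ; Y_{3,0}(Ω₂) = -0.138435+0.000000i ; Δ = +0.046086+0.000000i
  [+1]  conj(Y_{3,1})(Ω₁) = -0.001885-0.024142i ; Y_{3,1}(Ω₂) = +0.350806-0.266791i ; Δ = -0.007102-0.007966i
  [+2]  conj(Y_{3,2})(Ω₁) = -0.368225+0.057847i ; Y_{3,2}(Ω₂) = -0.070412+0.254010i ; Δ = +0.011234-0.097606i
  [+3]  conj(Y_{3,3})(Ω₁) = +0.066961+0.281250i ; Y_{3,3}(Ω₂) = -0.026779-0.067089i ; Δ = +0.017076-0.012024i
Accumulated sum +0.088501+0.000000i; after 4π/(2l+1) scaling, +0.158876+0.000000i ⇒ P_3 = 0.158876

Legendre polynomial (addition theorem), +0.158876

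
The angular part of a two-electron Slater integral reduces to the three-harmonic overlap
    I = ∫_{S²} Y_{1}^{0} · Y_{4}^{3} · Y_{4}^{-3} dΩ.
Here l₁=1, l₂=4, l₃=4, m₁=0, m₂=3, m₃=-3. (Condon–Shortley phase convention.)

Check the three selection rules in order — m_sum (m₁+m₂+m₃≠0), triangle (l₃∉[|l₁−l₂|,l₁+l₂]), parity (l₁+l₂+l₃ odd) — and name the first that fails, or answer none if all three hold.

parity

azimuthal sum: 0 + 3 − 3 = 0  ✓
3 ≤ 4 ≤ 5 (triangle on l)  ✓
L = 1 + 4 + 4 = 9 (odd)  ✗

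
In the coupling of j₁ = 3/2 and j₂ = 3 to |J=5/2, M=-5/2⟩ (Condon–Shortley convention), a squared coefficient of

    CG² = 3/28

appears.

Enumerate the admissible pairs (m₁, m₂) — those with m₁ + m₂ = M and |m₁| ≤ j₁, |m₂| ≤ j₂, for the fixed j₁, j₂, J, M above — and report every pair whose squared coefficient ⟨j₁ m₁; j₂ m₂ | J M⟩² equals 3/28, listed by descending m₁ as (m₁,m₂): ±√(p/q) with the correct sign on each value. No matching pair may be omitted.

(-3/2,-1): +√(3/28)

Admissible pairs with m₁+m₂ = M = -5/2: (-3/2,-1), (-1/2,-2), (1/2,-3)
  (m₁,m₂)=(1/2,-3): CG² = 15/28, CG = +√(15/28)
  (m₁,m₂)=(-1/2,-2): CG² = 5/14, CG = −√(5/14)
  (m₁,m₂)=(-3/2,-1): CG² = 3/28, CG = +√(3/28)   ← matches the target
Pairs with CG² = 3/28: (-3/2,-1): +√(3/28)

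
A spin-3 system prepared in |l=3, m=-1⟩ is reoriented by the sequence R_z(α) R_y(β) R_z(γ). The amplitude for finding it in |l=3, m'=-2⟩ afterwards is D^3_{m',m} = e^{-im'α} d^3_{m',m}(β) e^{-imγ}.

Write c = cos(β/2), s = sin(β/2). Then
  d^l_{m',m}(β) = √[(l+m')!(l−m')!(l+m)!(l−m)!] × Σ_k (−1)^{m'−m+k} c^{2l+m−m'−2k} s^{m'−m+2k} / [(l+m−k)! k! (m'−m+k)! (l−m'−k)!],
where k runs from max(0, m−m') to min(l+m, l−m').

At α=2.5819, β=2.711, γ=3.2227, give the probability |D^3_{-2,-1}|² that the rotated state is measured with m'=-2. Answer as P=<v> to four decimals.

P=0.0031

First d^3_{-2,-1}(β=2.7110), then the phase factors e^{-i(-2)α} and e^{-i(-1)γ}:
c=cos(2.711000/2)=0.213637, s=sin(2.711000/2)=0.976913; N=√[1·120·2·24]=75.894664
Admissible k: 1..2 (factorial args all ≥0)
  k=1: (−1)^0·75.8947/(24)·0.2136^5·0.9769^1 = +0.001375
  k=2: (−1)^1·75.8947/(12)·0.2136^3·0.9769^3 = -0.057495
d^3_{-2,-1}(2.7110) = +0.001375 -0.057495 = -0.056120
|D^3_{-2,-1}|² = |d^3_{-2,-1}(β)|² = (-0.056120)² = 0.003149 (the z-rotation phases have unit modulus)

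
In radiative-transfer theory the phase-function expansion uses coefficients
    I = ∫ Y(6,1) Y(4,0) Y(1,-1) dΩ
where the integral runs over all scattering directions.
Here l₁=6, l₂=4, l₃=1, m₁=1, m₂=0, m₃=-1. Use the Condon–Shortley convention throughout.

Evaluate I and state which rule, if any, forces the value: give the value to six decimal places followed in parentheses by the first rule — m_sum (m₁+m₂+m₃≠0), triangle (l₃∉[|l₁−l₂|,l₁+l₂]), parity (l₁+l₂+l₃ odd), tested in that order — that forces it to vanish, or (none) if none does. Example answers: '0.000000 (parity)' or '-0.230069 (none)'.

0.000000 (triangle)

triangle: need 2≤l₃≤10, have 1; I=0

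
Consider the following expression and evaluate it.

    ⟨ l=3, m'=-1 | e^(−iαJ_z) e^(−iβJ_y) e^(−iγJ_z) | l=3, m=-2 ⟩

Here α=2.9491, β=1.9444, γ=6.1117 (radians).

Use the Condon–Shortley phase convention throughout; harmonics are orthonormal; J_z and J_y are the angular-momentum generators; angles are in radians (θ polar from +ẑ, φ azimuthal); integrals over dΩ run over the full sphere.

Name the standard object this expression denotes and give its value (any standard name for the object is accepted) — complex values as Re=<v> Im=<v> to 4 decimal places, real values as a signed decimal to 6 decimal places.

Wigner D-matrix element, Re=-0.4211 Im=0.2498

This is a Wigner D-matrix element — the rotation-matrix element ⟨l m'| R(α,β,γ) |l m⟩ in the angular-momentum basis.
Split into d^3_{-1,-2}(β=1.9444) × two z-phases.
Half-angle: c=0.563483, s=0.826127. N=√(2·24·1·120)=75.894664
The bounds max(0,m−m')=0 and min(l+m,l−m')=1 give 2 terms
  k=0: (−1)^1·75.8947/(24)·0.5635^5·0.8261^1 = -0.148406
  k=1: (−1)^2·75.8947/(12)·0.5635^3·0.8261^3 = +0.637991
d^3_{-1,-2}(1.9444) = -0.148406 +0.637991 = +0.489584
Phases: e^{-i·(-1)·2.9491}=-0.981530+0.191306i, e^{-i·(-2)·6.1117}=+0.941760-0.336286i ⇒ D=-0.421058+0.249805i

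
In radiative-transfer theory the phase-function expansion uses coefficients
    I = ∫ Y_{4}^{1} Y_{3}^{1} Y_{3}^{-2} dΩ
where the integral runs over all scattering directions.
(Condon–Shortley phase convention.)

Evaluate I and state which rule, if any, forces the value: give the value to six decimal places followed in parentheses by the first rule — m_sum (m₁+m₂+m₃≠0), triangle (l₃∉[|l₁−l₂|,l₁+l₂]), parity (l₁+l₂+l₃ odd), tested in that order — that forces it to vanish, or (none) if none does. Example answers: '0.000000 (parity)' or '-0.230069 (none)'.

0.145070 (none)

Rules hold: Σm=0, L=10 even, 1≤3≤7.
N = 9·7·7 = 441
Δ = 4!·4!·2!/11! = 1/34650
Racah Σ t=1..3: t=1:−1/72 t=2:+1/16 t=3:−1/72 = 5/144
⇒ 3j(4 3 3; 0 0 0)² = 2/77, sgn -1
Racah Σ t=2..3: t=2:+1/48 t=3:−1/144 = 1/72
⇒ 3j(4 3 3; 1 1 -2)² = 16/693, sgn -1
4πI² = N·(3j₀)²·(3jₘ)² = 32/121
I = +1·√(0.264463/4π) = 0.14506992
No selection rule forces the value: the integral is nonzero (none).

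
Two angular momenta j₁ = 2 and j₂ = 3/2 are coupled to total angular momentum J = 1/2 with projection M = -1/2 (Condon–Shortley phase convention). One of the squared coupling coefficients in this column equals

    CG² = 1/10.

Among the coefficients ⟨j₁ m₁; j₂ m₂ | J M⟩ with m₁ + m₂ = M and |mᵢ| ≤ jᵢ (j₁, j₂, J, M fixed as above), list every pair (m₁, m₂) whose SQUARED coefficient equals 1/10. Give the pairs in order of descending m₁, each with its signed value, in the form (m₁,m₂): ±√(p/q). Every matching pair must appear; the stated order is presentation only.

Admissible pairs with m₁+m₂ = M = -1/2: (-2,3/2), (-1,1/2), (0,-1/2), (1,-3/2)
  (m₁,m₂)=(1,-3/2): CG² = 1/10, CG = +√(1/10)   ← matches the target
  (m₁,m₂)=(0,-1/2): CG² = 1/5, CG = −√(1/5)
  (m₁,m₂)=(-1,1/2): CG² = 3/10, CG = +√(3/10)
  (m₁,m₂)=(-2,3/2): CG² = 2/5, CG = −√(2/5)
Pairs with CG² = 1/10: (1,-3/2): +√(1/10)

(1,-3/2): +√(1/10)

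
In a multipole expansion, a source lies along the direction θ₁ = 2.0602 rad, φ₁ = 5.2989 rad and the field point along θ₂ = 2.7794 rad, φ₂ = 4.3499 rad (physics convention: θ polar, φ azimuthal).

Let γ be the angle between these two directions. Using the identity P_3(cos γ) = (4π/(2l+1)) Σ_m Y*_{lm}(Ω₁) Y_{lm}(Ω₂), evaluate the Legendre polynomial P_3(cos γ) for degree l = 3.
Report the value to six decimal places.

Term-by-term m-sum for l=3 (normalisation 4π/7 = 1.795196):
  term(m=-3) = (-0.005095, 0.001546)   from Y*(Ω₁)=(-0.281773, -0.053821), Y(Ω₂)=(0.016434, -0.008625)
  term(m=-2) = (-0.014432, 0.042522)   from Y*(Ω₁)=(0.144977, 0.345042), Y(Ω₂)=(0.089809, 0.079563)
  term(m=-1) = (0.006735, 0.009398)   from Y*(Ω₁)=(0.016571, -0.024938), Y(Ω₂)=(-0.136934, 0.361068)
  term(m=+0) = (-0.159199, 0.000000)   from Y*(Ω₁)=(0.332446, -0.000000), Y(Ω₂)=(-0.478874, 0.000000)
  term(m=+1) = (0.006735, -0.009398)   from Y*(Ω₁)=(-0.016571, -0.024938), Y(Ω₂)=(0.136934, 0.361068)
  term(m=+2) = (-0.014432, -0.042522)   from Y*(Ω₁)=(0.144977, -0.345042), Y(Ω₂)=(0.089809, -0.079563)
  term(m=+3) = (-0.005095, -0.001546)   from Y*(Ω₁)=(0.281773, -0.053821), Y(Ω₂)=(-0.016434, -0.008625)
Σ over m = (-0.184784, 0.000000); ×(4π/7) → (-0.331723, 0.000000). Real part: -0.331723

-0.331723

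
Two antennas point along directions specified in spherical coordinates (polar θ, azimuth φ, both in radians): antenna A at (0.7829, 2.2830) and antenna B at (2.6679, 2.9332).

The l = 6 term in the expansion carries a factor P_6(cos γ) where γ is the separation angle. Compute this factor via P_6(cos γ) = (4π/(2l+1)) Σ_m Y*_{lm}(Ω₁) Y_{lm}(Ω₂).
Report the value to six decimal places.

0.260763

Term-by-term m-sum for l=6 (normalisation 4π/13 = 0.966644):
  term(m=-6) = -0.00019 + 0.00018j   from Y*(Ω₁)=0.02529 + 0.05384j, Y(Ω₂)=0.00137 + 0.00413j
  term(m=-5) = 0.00606 - 0.00067j   from Y*(Ω₁)=0.08434 - 0.18914j, Y(Ω₂)=0.01484 + 0.02540j
  term(m=-4) = -0.04083 - 0.02452j   from Y*(Ω₁)=-0.38279 + 0.11539j, Y(Ω₂)=0.08009 + 0.08820j
  term(m=-3) = 0.04771 + 0.11953j   from Y*(Ω₁)=0.34571 + 0.21955j, Y(Ω₂)=0.25482 + 0.18391j
  term(m=-2) = 0.00628 - 0.02265j   from Y*(Ω₁)=-0.00680 - 0.04612j, Y(Ω₂)=0.46111 + 0.20414j
  term(m=-1) = 0.09257 - 0.07040j   from Y*(Ω₁)=0.23453 - 0.27165j, Y(Ω₂)=0.31703 + 0.06704j
  term(m=+0) = 0.04658 + 0.00000j   from Y*(Ω₁)=-0.15680 + 0.00000j, Y(Ω₂)=-0.29705 + 0.00000j
  term(m=+1) = 0.09257 + 0.07040j   from Y*(Ω₁)=-0.23453 - 0.27165j, Y(Ω₂)=-0.31703 + 0.06704j
  term(m=+2) = 0.00628 + 0.02265j   from Y*(Ω₁)=-0.00680 + 0.04612j, Y(Ω₂)=0.46111 - 0.20414j
  term(m=+3) = 0.04771 - 0.11953j   from Y*(Ω₁)=-0.34571 + 0.21955j, Y(Ω₂)=-0.25482 + 0.18391j
  term(m=+4) = -0.04083 + 0.02452j   from Y*(Ω₁)=-0.38279 - 0.11539j, Y(Ω₂)=0.08009 - 0.08820j
  term(m=+5) = 0.00606 + 0.00067j   from Y*(Ω₁)=-0.08434 - 0.18914j, Y(Ω₂)=-0.01484 + 0.02540j
  term(m=+6) = -0.00019 - 0.00018j   from Y*(Ω₁)=0.02529 - 0.05384j, Y(Ω₂)=0.00137 - 0.00413j
Total Σ_m = 0.26976 + 0.00000j. Multiply by 0.966644: 0.26076 + 0.00000j. P_6(cos γ) = 0.260763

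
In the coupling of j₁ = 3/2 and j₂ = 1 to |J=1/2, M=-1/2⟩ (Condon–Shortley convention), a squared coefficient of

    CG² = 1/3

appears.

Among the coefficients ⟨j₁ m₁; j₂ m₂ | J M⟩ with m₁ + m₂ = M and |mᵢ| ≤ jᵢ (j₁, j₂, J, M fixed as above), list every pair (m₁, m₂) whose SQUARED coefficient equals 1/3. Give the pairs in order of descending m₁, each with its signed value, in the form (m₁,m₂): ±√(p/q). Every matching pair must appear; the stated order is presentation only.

Admissible pairs with m₁+m₂ = M = -1/2: (-3/2,1), (-1/2,0), (1/2,-1)
  (m₁,m₂)=(1/2,-1): CG² = 1/6, CG = +√(1/6)
  (m₁,m₂)=(-1/2,0): CG² = 1/3, CG = −√(1/3)   ← matches the target
  (m₁,m₂)=(-3/2,1): CG² = 1/2, CG = +√(1/2)
Pairs with CG² = 1/3: (-1/2,0): −√(1/3)

(-1/2,0): −√(1/3)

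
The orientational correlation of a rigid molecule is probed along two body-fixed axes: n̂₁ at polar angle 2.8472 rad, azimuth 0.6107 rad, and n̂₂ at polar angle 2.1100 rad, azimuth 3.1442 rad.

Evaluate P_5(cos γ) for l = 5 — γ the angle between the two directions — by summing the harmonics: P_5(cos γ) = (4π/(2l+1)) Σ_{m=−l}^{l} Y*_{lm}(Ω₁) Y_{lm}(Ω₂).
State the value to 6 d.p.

Term-by-term m-sum for l=5 (normalisation 4π/11 = 1.142397):
  m=-5: Y*=-0.00095 + 0.00008j  Y=-0.21594 + 0.00282j  product 0.00021 - 0.00002j
  m=-4: Y*=0.00762 - 0.00640j  Y=-0.40861 + 0.00426j  product -0.00309 + 0.00265j
  m=-3: Y*=-0.01581 + 0.05913j  Y=-0.30006 + 0.00235j  product 0.00461 - 0.01778j
  m=-2: Y*=-0.08168 - 0.22419j  Y=0.13398 - 0.00070j  product -0.01110 - 0.02998j
  m=-1: Y*=0.44093 + 0.30864j  Y=0.33841 - 0.00088j  product 0.14949 + 0.10406j
  m=+0: Y*=-0.41766 + 0.00000j  Y=-0.05550 + 0.00000j  product 0.02318 + 0.00000j
  m=+1: Y*=-0.44093 + 0.30864j  Y=-0.33841 - 0.00088j  product 0.14949 - 0.10406j
  m=+2: Y*=-0.08168 + 0.22419j  Y=0.13398 + 0.00070j  product -0.01110 + 0.02998j
  m=+3: Y*=0.01581 + 0.05913j  Y=0.30006 + 0.00235j  product 0.00461 + 0.01778j
  m=+4: Y*=0.00762 + 0.00640j  Y=-0.40861 - 0.00426j  product -0.00309 - 0.00265j
  m=+5: Y*=0.00095 + 0.00008j  Y=0.21594 + 0.00282j  product 0.00021 + 0.00002j
Σ over m = 0.30341 + 0.00000j; ×(4π/11) → 0.34661 + 0.00000j. Real part: 0.346610

0.346610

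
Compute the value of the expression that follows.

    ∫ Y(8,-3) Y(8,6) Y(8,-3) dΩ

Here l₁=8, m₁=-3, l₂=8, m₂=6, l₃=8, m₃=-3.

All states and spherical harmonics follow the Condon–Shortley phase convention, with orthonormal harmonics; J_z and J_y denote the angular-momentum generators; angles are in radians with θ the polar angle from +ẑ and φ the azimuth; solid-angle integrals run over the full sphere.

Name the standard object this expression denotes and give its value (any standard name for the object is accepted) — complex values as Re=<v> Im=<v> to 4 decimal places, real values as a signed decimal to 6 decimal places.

This is a Gaunt coefficient — the integral of a triple product of spherical harmonics over the sphere.
Rules hold: Σm=0, L=24 even, 0≤8≤16.
N = 17·17·17 = 4913
Δ = 8!·8!·8!/25! = 1/236637794250
Racah Σ t=0..8: t=0:+1/65548320768000 t=1:−1/128024064000 t=2:+1/2985984000 t=3:−1/373248000 t=4:+1/191102976 t=5:−1/373248000 t=6:+1/2985984000 t=7:−1/128024064000 t=8:+1/65548320768000 = 11/20808990720
⇒ 3j(8 8 8; 0 0 0)² = 490/96577, sgn +1
Racah Σ t=6..8: t=6:+1/41803776000 t=7:−1/14631321600 t=8:+1/41803776000 = -1/48771072000
⇒ 3j(8 8 8; -3 6 -3)² = 264/37145, sgn +1
4πI² = N·(3j₀)²·(3jₘ)² = 439824/2482597
I = +1·√(0.177163/4π) = 0.11873573

Gaunt coefficient, +0.118736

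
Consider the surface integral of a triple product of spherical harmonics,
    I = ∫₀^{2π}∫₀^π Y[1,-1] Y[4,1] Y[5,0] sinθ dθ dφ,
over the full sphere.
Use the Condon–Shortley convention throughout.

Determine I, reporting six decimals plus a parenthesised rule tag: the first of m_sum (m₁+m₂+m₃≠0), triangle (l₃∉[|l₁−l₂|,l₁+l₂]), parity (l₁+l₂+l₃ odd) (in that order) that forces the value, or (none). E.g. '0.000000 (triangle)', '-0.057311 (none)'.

0.155288 (none)

m-sum 0 ✓  L=10 even ✓  3≤5≤5 ✓
Π(2lᵢ+1) = 3×9×11 = 297
triangle coeff Δ(1,4,5) = 1/495
Σ_t [0,0]: t=0:+1/576 = 1/576
(3j)²=5/99 [(1 4 5; 0 0 0)], sign=-1
Σ_t [0,0]: t=0:+1/1440 = 1/1440
(3j)²=2/99 [(1 4 5; -1 1 0)], sign=-1
⇒ 4πI² = 10/33
I = (+1)√(10/33/(4π)) = 0.15528807
No selection rule forces the value: the integral is nonzero (none).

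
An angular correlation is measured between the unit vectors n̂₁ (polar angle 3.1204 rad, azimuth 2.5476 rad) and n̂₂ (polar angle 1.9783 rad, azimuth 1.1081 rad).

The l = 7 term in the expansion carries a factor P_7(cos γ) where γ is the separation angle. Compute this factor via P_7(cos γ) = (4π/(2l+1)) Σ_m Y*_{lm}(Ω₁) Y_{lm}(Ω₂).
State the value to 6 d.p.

Term-by-term m-sum for l=7 (normalisation 4π/15 = 0.837758):
  [-7]  conj(Y_{7,-7})(Ω₁) = 0.00000 - 0.00000j ; Y_{7,-7}(Ω₂) = 0.02671 - 0.27366j ; Δ = -0.00000 - 0.00000j
  [-6]  conj(Y_{7,-6})(Ω₁) = 0.00000 - 0.00000j ; Y_{7,-6}(Ω₂) = -0.41479 + 0.15870j ; Δ = -0.00000 + 0.00000j
  [-5]  conj(Y_{7,-5})(Ω₁) = 0.00000 + 0.00000j ; Y_{7,-5}(Ω₂) = 0.18372 + 0.16866j ; Δ = 0.00000 + 0.00000j
  [-4]  conj(Y_{7,-4})(Ω₁) = 0.00000 + 0.00000j ; Y_{7,-4}(Ω₂) = -0.05472 + 0.19029j ; Δ = -0.00000 + 0.00000j
  [-3]  conj(Y_{7,-3})(Ω₁) = 0.00002 + 0.00008j ; Y_{7,-3}(Ω₂) = 0.32319 - 0.05972j ; Δ = 0.00001 + 0.00003j
  [-2]  conj(Y_{7,-2})(Ω₁) = -0.00126 + 0.00312j ; Y_{7,-2}(Ω₂) = 0.03931 + 0.05221j ; Δ = -0.00021 + 0.00006j
  [-1]  conj(Y_{7,-1})(Ω₁) = -0.07157 + 0.04834j ; Y_{7,-1}(Ω₂) = 0.14802 - 0.29674j ; Δ = 0.00375 + 0.02839j
  [+0]  conj(Y_{7,0})(Ω₁) = -1.08569 + 0.00000j ; Y_{7,0}(Ω₂) = 0.02592 + 0.00000j ; Δ = -0.02814 + 0.00000j
  [+1]  conj(Y_{7,1})(Ω₁) = 0.07157 + 0.04834j ; Y_{7,1}(Ω₂) = -0.14802 - 0.29674j ; Δ = 0.00375 - 0.02839j
  [+2]  conj(Y_{7,2})(Ω₁) = -0.00126 - 0.00312j ; Y_{7,2}(Ω₂) = 0.03931 - 0.05221j ; Δ = -0.00021 - 0.00006j
  [+3]  conj(Y_{7,3})(Ω₁) = -0.00002 + 0.00008j ; Y_{7,3}(Ω₂) = -0.32319 - 0.05972j ; Δ = 0.00001 - 0.00003j
  [+4]  conj(Y_{7,4})(Ω₁) = 0.00000 - 0.00000j ; Y_{7,4}(Ω₂) = -0.05472 - 0.19029j ; Δ = -0.00000 - 0.00000j
  [+5]  conj(Y_{7,5})(Ω₁) = -0.00000 + 0.00000j ; Y_{7,5}(Ω₂) = -0.18372 + 0.16866j ; Δ = 0.00000 - 0.00000j
  [+6]  conj(Y_{7,6})(Ω₁) = 0.00000 + 0.00000j ; Y_{7,6}(Ω₂) = -0.41479 - 0.15870j ; Δ = -0.00000 - 0.00000j
  [+7]  conj(Y_{7,7})(Ω₁) = -0.00000 - 0.00000j ; Y_{7,7}(Ω₂) = -0.02671 - 0.27366j ; Δ = -0.00000 + 0.00000j
Σ over m = -0.02104 - 0.00000j; ×(4π/15) → -0.01763 - 0.00000j. Real part: -0.017630

-0.017630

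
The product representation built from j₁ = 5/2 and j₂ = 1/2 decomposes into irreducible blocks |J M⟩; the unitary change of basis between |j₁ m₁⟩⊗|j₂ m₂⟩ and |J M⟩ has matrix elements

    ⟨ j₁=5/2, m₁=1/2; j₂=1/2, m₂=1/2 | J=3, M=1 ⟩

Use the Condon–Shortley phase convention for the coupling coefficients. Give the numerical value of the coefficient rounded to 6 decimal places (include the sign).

+√(2/3) ≈ +0.816497

triangle: 0!·5!·1!/7! = 120/5040
(j±m)!: 3!·2!·1!·0!·4!·2! = 576
prefactor² = (2J+1)·Δ·N² = 96
  k=0: +1/(0!·0!·2!·1!·3!·0!) = 1/12
Σ = 1/12  ⇒  CG² = 96·(1/12)² = 2/3
CG = +√(2/3) = +0.816497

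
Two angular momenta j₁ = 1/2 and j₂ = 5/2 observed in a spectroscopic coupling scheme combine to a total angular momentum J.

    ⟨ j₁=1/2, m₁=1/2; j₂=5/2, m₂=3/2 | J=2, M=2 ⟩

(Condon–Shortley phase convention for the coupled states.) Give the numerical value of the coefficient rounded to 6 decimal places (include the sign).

+0.408248

j₁+j₂−J=1  J+j₁−j₂=0  J−j₁+j₂=4  j₁+j₂+J+1=6
(j₁±m₁, j₂±m₂, J±M) = (1,0,4,1,4,0)
P² = 96
sum k=0..0:
  [0] +1/24 = 1/24
S = 1/24
C² = P²·S² = 1/6 ; C = +0.408248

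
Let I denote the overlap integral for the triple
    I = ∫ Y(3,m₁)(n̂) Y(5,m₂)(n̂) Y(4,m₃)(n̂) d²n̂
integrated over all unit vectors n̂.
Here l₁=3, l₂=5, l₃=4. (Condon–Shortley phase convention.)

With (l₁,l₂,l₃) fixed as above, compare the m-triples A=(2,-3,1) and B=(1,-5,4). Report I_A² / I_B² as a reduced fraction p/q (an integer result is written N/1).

l's match ⇒ only the (l;m) 3-j factors differ between A and B.
A: triangle coeff Δ(3,5,4) = 1/180180; Σ_t [0,1]: t=0:+1/1152 t=1:−1/1440 = 1/5760; (3j)²=1/858 [(3 5 4; 2 -3 1)], sign=-1
B: triangle coeff Δ(3,5,4) = 1/180180; Σ_t [0,0]: t=0:+1/34560 = 1/34560; (3j)²=14/429 [(3 5 4; 1 -5 4)], sign=+1
I_A²/I_B² = (1/858)/(14/429) = 1/28

1/28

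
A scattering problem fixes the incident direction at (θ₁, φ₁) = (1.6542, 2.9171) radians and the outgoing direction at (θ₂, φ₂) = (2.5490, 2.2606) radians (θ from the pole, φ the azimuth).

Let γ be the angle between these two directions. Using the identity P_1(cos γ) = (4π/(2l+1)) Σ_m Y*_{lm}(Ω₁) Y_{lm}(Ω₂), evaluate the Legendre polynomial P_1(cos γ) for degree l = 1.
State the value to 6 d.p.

Summing Y*_{l m}(θ₁,φ₁)·Y_{l m}(θ₂,φ₂) over m ∈ [−1, 1]; prefactor 4π/(2·1+1) = 4.188790:
  term(m=-1) = +0.052626+0.040549i   from Y*(Ω₁)=-0.335654+0.076644i, Y(Ω₂)=-0.122799-0.148846i
  term(m=+0) = +0.016497+0.000000i   from Y*(Ω₁)=-0.040704-0.000000i, Y(Ω₂)=-0.405294+0.000000i
  term(m=+1) = +0.052626-0.040549i   from Y*(Ω₁)=+0.335654+0.076644i, Y(Ω₂)=+0.122799-0.148846i
Σ over m = +0.121749+0.000000i; ×(4π/3) → +0.509982+0.000000i. Real part: 0.509982

0.509982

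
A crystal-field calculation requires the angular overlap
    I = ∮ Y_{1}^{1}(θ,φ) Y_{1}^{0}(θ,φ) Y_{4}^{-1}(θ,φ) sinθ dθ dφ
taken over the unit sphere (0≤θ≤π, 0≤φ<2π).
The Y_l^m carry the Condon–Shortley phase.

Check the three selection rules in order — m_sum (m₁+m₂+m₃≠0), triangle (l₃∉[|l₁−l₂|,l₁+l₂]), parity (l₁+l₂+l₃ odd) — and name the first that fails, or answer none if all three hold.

triangle

Σmᵢ = 0  ✓
l₃∈[|l₁−l₂|,l₁+l₂]=[0,2] required, l₃=4 fails  ✗
Σlᵢ = 6 ⇒ even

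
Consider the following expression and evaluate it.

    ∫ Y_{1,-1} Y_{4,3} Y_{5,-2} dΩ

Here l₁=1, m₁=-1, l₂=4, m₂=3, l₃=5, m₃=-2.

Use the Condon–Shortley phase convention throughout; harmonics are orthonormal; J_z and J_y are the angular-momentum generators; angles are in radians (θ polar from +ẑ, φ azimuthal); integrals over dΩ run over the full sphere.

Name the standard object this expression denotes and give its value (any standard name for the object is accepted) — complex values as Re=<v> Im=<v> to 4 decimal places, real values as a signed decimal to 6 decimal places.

This is a Gaunt coefficient — the integral of a triple product of spherical harmonics over the sphere.
Checks pass: Σm=0; 10 even; l₃=5∈[3,5].
(2·1+1)(2·4+1)(2·5+1) = 297
Δ: 0! 2! 8! / 11! → 1/495
sum: t=0:+1/576 = 1/576
3j²(1 4 5; 0 0 0) = Δ·Π!·Σ² = 5/99  (sign -1)
sum: t=0:+1/10080 = 1/10080
3j²(1 4 5; -1 3 -2) = Δ·Π!·Σ² = 1/165  (sign -1)
combine: 4πI² = 297·5/99·1/165 = 1/11
take √, sign +1: I = 0.08505478

Gaunt coefficient, +0.085055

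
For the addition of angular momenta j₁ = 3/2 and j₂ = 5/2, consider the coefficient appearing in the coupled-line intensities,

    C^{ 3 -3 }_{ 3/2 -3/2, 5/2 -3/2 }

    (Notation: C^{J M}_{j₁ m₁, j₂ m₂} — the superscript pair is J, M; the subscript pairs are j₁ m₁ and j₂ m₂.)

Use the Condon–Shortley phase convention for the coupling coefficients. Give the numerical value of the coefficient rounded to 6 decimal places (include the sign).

j₁+j₂−J=1  J+j₁−j₂=2  J−j₁+j₂=4  j₁+j₂+J+1=8
(j₁±m₁, j₂±m₂, J±M) = (0,3,1,4,0,6)
P² = 864
sum k=1..1:
  [1] −1/48 = -1/48
S = -1/48
C² = P²·S² = 3/8 ; C = -0.612372

−√(3/8) = -0.612372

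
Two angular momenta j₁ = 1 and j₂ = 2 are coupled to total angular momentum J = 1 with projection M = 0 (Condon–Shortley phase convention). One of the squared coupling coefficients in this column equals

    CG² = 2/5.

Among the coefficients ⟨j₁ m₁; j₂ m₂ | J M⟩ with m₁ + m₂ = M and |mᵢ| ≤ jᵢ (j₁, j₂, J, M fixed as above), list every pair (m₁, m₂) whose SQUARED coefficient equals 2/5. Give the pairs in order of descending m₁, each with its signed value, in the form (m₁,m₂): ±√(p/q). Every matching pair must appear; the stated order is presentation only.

(0,0): −√(2/5)

Admissible pairs with m₁+m₂ = M = 0: (-1,1), (0,0), (1,-1)
  (m₁,m₂)=(1,-1): CG² = 3/10, CG = +√(3/10)
  (m₁,m₂)=(0,0): CG² = 2/5, CG = −√(2/5)   ← matches the target
  (m₁,m₂)=(-1,1): CG² = 3/10, CG = +√(3/10)
Pairs with CG² = 2/5: (0,0): −√(2/5)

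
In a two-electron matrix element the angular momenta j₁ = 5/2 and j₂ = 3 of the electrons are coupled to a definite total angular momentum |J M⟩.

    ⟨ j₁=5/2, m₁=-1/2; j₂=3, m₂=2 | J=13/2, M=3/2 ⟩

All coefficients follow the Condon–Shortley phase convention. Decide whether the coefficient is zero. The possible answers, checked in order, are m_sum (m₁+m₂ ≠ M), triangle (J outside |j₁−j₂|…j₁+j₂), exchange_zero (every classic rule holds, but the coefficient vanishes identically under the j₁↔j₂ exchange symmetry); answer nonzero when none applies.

m-sum: m₁+m₂ = -1/2+2 = 3/2, M = 3/2  ✓
triangle: need |j₁−j₂| ≤ J ≤ j₁+j₂, i.e. J ∈ [1/2, 11/2]; J = 13/2 is outside ✗ ⇒ coefficient is 0

triangle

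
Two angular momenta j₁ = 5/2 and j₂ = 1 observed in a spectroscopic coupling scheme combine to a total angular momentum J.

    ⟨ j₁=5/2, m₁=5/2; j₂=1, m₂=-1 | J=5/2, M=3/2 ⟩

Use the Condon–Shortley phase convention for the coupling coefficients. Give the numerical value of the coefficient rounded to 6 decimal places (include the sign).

triangle: 1!·4!·1!/7! = 24/5040
(j±m)!: 5!·0!·0!·2!·4!·1! = 5760
prefactor² = (2J+1)·Δ·N² = 1152/7
  k=0: +1/(0!·1!·0!·0!·4!·1!) = 1/24
Σ = 1/24  ⇒  CG² = 1152/7·(1/24)² = 2/7
CG = +√(2/7) = +0.534522

+√(2/7) = +0.534522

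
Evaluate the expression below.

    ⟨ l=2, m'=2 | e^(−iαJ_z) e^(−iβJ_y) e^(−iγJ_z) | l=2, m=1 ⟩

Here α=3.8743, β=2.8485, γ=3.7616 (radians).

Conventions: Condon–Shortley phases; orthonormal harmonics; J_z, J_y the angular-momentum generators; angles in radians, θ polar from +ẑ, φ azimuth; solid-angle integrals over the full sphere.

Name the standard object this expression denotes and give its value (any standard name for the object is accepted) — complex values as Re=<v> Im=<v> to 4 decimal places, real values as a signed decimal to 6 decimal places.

This is a Wigner D-matrix element — the rotation-matrix element ⟨l m'| R(α,β,γ) |l m⟩ in the angular-momentum basis.
First d^2_{2,1}(β=2.8485), then the phase factors e^{-i(2)α} and e^{-i(1)γ}:
Half-angle: c=0.146022, s=0.989281. N=√(24·1·6·1)=12.000000
The bounds max(0,m−m')=0 and min(l+m,l−m')=0 give 1 term
  k=0: (−1)^1·12.0000/(6)·0.1460^3·0.9893^1 = -0.006160
d^2_{2,1}(2.8485) = -0.006160
Attach z-rotation phases: D = e^{-i(2)(3.8743)}·(-0.006160)·e^{-i(1)(3.7616)} = -0.003032-0.005362i

Wigner D-matrix element, Re=-0.0030 Im=-0.0054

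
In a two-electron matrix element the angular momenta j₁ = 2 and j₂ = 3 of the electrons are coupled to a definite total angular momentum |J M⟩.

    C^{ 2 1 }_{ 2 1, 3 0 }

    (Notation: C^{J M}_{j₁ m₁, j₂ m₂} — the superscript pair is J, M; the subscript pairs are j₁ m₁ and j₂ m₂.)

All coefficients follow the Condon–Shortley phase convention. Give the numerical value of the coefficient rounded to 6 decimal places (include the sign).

j₁+j₂−J=3  J+j₁−j₂=1  J−j₁+j₂=3  j₁+j₂+J+1=8
(j₁±m₁, j₂±m₂, J±M) = (3,1,3,3,3,1)
P² = 81/14
sum k=0..1:
  [0] +1/36 = 1/36
  [1] −1/4 = -1/4
S = -2/9
C² = P²·S² = 2/7 ; C = -0.534522

-0.534522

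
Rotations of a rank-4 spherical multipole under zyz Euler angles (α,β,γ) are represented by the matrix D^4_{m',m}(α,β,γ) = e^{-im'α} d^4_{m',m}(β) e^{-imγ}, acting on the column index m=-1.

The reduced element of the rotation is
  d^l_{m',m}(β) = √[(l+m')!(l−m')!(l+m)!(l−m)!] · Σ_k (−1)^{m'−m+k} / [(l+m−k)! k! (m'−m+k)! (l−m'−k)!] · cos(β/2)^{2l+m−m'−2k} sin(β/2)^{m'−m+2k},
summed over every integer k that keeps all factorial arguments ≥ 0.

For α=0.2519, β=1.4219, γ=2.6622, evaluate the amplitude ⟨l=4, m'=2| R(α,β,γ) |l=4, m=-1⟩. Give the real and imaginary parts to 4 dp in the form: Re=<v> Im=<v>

Split into d^4_{2,-1}(β=1.4219) × two z-phases.
c=cos(1.421900/2)=0.757742, s=sin(1.421900/2)=0.652554; N=√[720·2·6·120]=1018.233765
k: max(0,(-1)−(2))=0 … min(4+(-1),4−(2))=2
  k=0: (−1)^3·1018.2338/(72)·0.7577^5·0.6526^3 = -0.981684
  k=1: (−1)^4·1018.2338/(48)·0.7577^3·0.6526^5 = +1.092076
  k=2: (−1)^5·1018.2338/(240)·0.7577^1·0.6526^7 = -0.161984
d^4_{2,-1}(1.4219) = -0.981684 +1.092076 -0.161984 = -0.051592
Attach z-rotation phases: D = e^{-i(2)(0.2519)}·(-0.051592)·e^{-i(-1)(2.6622)} = +0.028601-0.042939i

Re=0.0286 Im=-0.0429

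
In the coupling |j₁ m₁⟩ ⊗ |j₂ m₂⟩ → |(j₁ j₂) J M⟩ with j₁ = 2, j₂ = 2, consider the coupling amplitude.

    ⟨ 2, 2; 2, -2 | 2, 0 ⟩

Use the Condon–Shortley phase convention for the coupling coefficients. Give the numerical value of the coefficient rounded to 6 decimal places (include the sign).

+0.534522  (= +√(2/7))

j₁+j₂−J=2  J+j₁−j₂=2  J−j₁+j₂=2  j₁+j₂+J+1=7
(j₁±m₁, j₂±m₂, J±M) = (4,0,0,4,2,2)
P² = 128/7
sum k=0..0:
  [0] +1/8 = 1/8
S = 1/8
C² = P²·S² = 2/7 ; C = +0.534522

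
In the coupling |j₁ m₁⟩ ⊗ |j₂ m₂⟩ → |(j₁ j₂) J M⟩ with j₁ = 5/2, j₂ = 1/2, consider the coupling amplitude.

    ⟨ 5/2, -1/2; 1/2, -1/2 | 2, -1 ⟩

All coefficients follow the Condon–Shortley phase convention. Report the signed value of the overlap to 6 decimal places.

+0.577350

j₁+j₂−J=1  J+j₁−j₂=4  J−j₁+j₂=0  j₁+j₂+J+1=6
(j₁±m₁, j₂±m₂, J±M) = (2,3,0,1,1,3)
P² = 12
sum k=0..0:
  [0] +1/6 = 1/6
S = 1/6
C² = P²·S² = 1/3 ; C = +0.577350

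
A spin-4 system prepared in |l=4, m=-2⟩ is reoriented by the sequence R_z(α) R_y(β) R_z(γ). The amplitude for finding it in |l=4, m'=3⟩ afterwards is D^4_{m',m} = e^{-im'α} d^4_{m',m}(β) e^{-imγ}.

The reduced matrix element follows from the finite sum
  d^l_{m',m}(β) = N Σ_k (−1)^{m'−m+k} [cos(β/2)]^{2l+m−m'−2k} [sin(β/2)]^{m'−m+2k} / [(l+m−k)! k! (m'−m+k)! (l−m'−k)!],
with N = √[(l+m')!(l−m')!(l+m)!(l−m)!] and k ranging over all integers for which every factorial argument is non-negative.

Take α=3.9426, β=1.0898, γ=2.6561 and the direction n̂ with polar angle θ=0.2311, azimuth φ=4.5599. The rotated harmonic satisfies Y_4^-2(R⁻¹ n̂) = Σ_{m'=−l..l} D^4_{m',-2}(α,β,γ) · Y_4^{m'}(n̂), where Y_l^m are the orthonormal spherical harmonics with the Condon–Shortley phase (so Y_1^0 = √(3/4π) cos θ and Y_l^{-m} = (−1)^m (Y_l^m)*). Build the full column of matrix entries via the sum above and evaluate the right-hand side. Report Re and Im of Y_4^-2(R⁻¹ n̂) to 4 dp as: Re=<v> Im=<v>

Re=0.2772 Im=-0.2033

Need the full column D^4_{m',-2} for m'=−4..4 at α=3.9426, β=1.0898, γ=2.6561.
cos(β/2)=0.855179, sin(β/2)=0.518333
d^4_{-4,-2}: single k=2 term ⇒ +0.556082;  D = -0.341930+0.438533i
d^4_{-3,-2}: k∈[1..2] ⇒ +0.648742 -0.714984 = -0.066242;  D = +0.009162+0.065605i
d^4_{-2,-2}: k∈[0..2] ⇒ +0.286060 -1.261075 +0.579100 = -0.395915;  D = -0.319670-0.233580i
d^4_{-1,-2}: k∈[0..2] ⇒ -0.735605 +1.351193 -0.330924 = +0.284664;  D = -0.280561+0.048154i
d^4_{0,-2}: k∈[0..2] ⇒ +0.996967 -0.976680 +0.134551 = +0.154838;  D = +0.087404-0.127810i
d^4_{1,-2}: k∈[0..2] ⇒ -0.900795 +0.496387 -0.036471 = -0.440880;  D = -0.088106-0.431987i
d^4_{2,-2}: k∈[0..2] ⇒ +0.579100 -0.170195 +0.005210 = +0.414116;  D = -0.348958-0.222979i
d^4_{3,-2}: k∈[0..1] ⇒ -0.262663 +0.032165 = -0.230498;  D = -0.224301+0.053090i
d^4_{4,-2}: single k=0 term ⇒ +0.075049;  D = -0.038416+0.064471i
Y_4^{m'}(θ=0.2311,φ=4.5599) and Σ D·Y over m':
  (-0.3419+0.4385i)·(+0.0010+0.0007i)  (+0.0092+0.0656i)·(+0.0065-0.0131i)  (-0.3197-0.2336i)·(-0.0943-0.0297i)  (-0.2806+0.0482i)·(-0.0582+0.3787i)  (+0.0874-0.1278i)·(+0.6345+0.0000i)  (-0.0881-0.4320i)·(+0.0582+0.3787i)  (-0.3490-0.2230i)·(-0.0943+0.0297i)  (-0.2243+0.0531i)·(-0.0065-0.0131i)  (-0.0384+0.0645i)·(+0.0010-0.0007i)
Y_4^-2(R⁻¹ n̂) = +0.277189-0.203287i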